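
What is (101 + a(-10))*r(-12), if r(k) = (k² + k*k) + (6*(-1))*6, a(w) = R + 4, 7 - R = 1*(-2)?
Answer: 28728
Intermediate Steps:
R = 9 (R = 7 - (-2) = 7 - 1*(-2) = 7 + 2 = 9)
a(w) = 13 (a(w) = 9 + 4 = 13)
r(k) = -36 + 2*k² (r(k) = (k² + k²) - 6*6 = 2*k² - 36 = -36 + 2*k²)
(101 + a(-10))*r(-12) = (101 + 13)*(-36 + 2*(-12)²) = 114*(-36 + 2*144) = 114*(-36 + 288) = 114*252 = 28728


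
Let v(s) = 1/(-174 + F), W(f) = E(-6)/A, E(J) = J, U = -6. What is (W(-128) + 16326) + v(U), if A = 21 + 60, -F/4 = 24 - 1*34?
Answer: 59067173/3618 ≈ 16326.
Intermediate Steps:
F = 40 (F = -4*(24 - 1*34) = -4*(24 - 34) = -4*(-10) = 40)
A = 81
W(f) = -2/27 (W(f) = -6/81 = -6*1/81 = -2/27)
v(s) = -1/134 (v(s) = 1/(-174 + 40) = 1/(-134) = -1/134)
(W(-128) + 16326) + v(U) = (-2/27 + 16326) - 1/134 = 440800/27 - 1/134 = 59067173/3618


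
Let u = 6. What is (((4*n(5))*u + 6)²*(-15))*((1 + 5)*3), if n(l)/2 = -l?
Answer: -14784120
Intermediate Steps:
n(l) = -2*l (n(l) = 2*(-l) = -2*l)
(((4*n(5))*u + 6)²*(-15))*((1 + 5)*3) = (((4*(-2*5))*6 + 6)²*(-15))*((1 + 5)*3) = (((4*(-10))*6 + 6)²*(-15))*(6*3) = ((-40*6 + 6)²*(-15))*18 = ((-240 + 6)²*(-15))*18 = ((-234)²*(-15))*18 = (54756*(-15))*18 = -821340*18 = -14784120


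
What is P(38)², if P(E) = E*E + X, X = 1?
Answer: 2088025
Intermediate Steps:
P(E) = 1 + E² (P(E) = E*E + 1 = E² + 1 = 1 + E²)
P(38)² = (1 + 38²)² = (1 + 1444)² = 1445² = 2088025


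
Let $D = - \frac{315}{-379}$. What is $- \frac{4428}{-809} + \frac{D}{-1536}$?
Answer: $\frac{859159599}{156984832} \approx 5.4729$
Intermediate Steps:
$D = \frac{315}{379}$ ($D = \left(-315\right) \left(- \frac{1}{379}\right) = \frac{315}{379} \approx 0.83113$)
$- \frac{4428}{-809} + \frac{D}{-1536} = - \frac{4428}{-809} + \frac{315}{379 \left(-1536\right)} = \left(-4428\right) \left(- \frac{1}{809}\right) + \frac{315}{379} \left(- \frac{1}{1536}\right) = \frac{4428}{809} - \frac{105}{194048} = \frac{859159599}{156984832}$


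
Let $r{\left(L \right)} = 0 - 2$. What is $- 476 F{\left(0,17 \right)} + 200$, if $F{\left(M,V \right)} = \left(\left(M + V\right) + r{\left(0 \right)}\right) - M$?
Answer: $-6940$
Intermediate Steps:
$r{\left(L \right)} = -2$ ($r{\left(L \right)} = 0 - 2 = -2$)
$F{\left(M,V \right)} = -2 + V$ ($F{\left(M,V \right)} = \left(\left(M + V\right) - 2\right) - M = \left(-2 + M + V\right) - M = -2 + V$)
$- 476 F{\left(0,17 \right)} + 200 = - 476 \left(-2 + 17\right) + 200 = \left(-476\right) 15 + 200 = -7140 + 200 = -6940$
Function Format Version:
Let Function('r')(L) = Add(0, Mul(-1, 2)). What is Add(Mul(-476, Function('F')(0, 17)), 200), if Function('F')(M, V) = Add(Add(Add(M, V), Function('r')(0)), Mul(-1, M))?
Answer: -6940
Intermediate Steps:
Function('r')(L) = -2 (Function('r')(L) = Add(0, -2) = -2)
Function('F')(M, V) = Add(-2, V) (Function('F')(M, V) = Add(Add(Add(M, V), -2), Mul(-1, M)) = Add(Add(-2, M, V), Mul(-1, M)) = Add(-2, V))
Add(Mul(-476, Function('F')(0, 17)), 200) = Add(Mul(-476, Add(-2, 17)), 200) = Add(Mul(-476, 15), 200) = Add(-7140, 200) = -6940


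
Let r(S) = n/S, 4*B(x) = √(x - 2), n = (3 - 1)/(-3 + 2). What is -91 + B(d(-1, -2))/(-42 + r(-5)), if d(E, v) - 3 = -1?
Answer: -91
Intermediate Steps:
d(E, v) = 2 (d(E, v) = 3 - 1 = 2)
n = -2 (n = 2/(-1) = 2*(-1) = -2)
B(x) = √(-2 + x)/4 (B(x) = √(x - 2)/4 = √(-2 + x)/4)
r(S) = -2/S
-91 + B(d(-1, -2))/(-42 + r(-5)) = -91 + (√(-2 + 2)/4)/(-42 - 2/(-5)) = -91 + (√0/4)/(-42 - 2*(-⅕)) = -91 + ((¼)*0)/(-42 + ⅖) = -91 + 0/(-208/5) = -91 + 0*(-5/208) = -91 + 0 = -91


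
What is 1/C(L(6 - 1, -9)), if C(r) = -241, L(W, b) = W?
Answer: -1/241 ≈ -0.0041494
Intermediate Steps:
1/C(L(6 - 1, -9)) = 1/(-241) = -1/241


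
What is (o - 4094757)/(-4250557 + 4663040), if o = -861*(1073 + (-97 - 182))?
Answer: -4778391/412483 ≈ -11.584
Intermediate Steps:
o = -683634 (o = -861*(1073 - 279) = -861*794 = -683634)
(o - 4094757)/(-4250557 + 4663040) = (-683634 - 4094757)/(-4250557 + 4663040) = -4778391/412483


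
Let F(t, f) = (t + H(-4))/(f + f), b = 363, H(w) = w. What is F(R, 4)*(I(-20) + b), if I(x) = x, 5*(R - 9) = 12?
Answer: 12691/40 ≈ 317.27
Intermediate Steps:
R = 57/5 (R = 9 + (1/5)*12 = 9 + 12/5 = 57/5 ≈ 11.400)
F(t, f) = (-4 + t)/(2*f) (F(t, f) = (t - 4)/(f + f) = (-4 + t)/((2*f)) = (-4 + t)*(1/(2*f)) = (-4 + t)/(2*f))
F(R, 4)*(I(-20) + b) = ((1/2)*(-4 + 57/5)/4)*(-20 + 363) = ((1/2)*(1/4)*(37/5))*343 = (37/40)*343 = 12691/40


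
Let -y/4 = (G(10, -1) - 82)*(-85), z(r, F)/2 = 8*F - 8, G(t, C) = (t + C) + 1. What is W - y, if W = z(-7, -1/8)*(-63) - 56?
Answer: 25558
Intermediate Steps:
G(t, C) = 1 + C + t (G(t, C) = (C + t) + 1 = 1 + C + t)
z(r, F) = -16 + 16*F (z(r, F) = 2*(8*F - 8) = 2*(-8 + 8*F) = -16 + 16*F)
W = 1078 (W = (-16 + 16*(-1/8))*(-63) - 56 = (-16 - 2)*(-63) - 56 = -18*(-63) - 56 = 1134 - 56 = 1078)
y = -24480 (y = -4*((1 - 1 + 10) - 82)*(-85) = -4*(10 - 82)*(-85) = -(-288)*(-85) = -4*6120 = -24480)
W - y = 1078 - 1*(-24480) = 1078 + 24480 = 25558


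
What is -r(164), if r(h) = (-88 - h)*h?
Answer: 41328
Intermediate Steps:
r(h) = h*(-88 - h)
-r(164) = -(-1)*164*(88 + 164) = -(-1)*164*252 = -1*(-41328) = 41328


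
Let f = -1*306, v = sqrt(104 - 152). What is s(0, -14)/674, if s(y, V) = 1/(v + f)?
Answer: -51/10523836 - I*sqrt(3)/15785754 ≈ -4.8461e-6 - 1.0972e-7*I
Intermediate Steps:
v = 4*I*sqrt(3) (v = sqrt(-48) = 4*I*sqrt(3) ≈ 6.9282*I)
f = -306
s(y, V) = 1/(-306 + 4*I*sqrt(3)) (s(y, V) = 1/(4*I*sqrt(3) - 306) = 1/(-306 + 4*I*sqrt(3)))
s(0, -14)/674 = (-51/15614 - I*sqrt(3)/23421)/674 = (-51/15614 - I*sqrt(3)/23421)*(1/674) = -51/10523836 - I*sqrt(3)/15785754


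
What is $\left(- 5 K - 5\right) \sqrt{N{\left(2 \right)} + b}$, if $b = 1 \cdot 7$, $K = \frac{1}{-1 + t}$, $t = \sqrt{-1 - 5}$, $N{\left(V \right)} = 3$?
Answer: $- \frac{10 \sqrt{15}}{i + \sqrt{6}} \approx -13.553 + 5.5328 i$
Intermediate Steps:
$t = i \sqrt{6}$ ($t = \sqrt{-6} = i \sqrt{6} \approx 2.4495 i$)
$K = \frac{1}{-1 + i \sqrt{6}} \approx -0.14286 - 0.34993 i$
$b = 7$
$\left(- 5 K - 5\right) \sqrt{N{\left(2 \right)} + b} = \left(- 5 \left(- \frac{i}{i + \sqrt{6}}\right) - 5\right) \sqrt{3 + 7} = \left(\frac{5 i}{i + \sqrt{6}} - 5\right) \sqrt{10} = \left(-5 + \frac{5 i}{i + \sqrt{6}}\right) \sqrt{10} = \sqrt{10} \left(-5 + \frac{5 i}{i + \sqrt{6}}\right)$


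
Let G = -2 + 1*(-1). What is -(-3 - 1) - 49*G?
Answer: 151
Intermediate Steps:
G = -3 (G = -2 - 1 = -3)
-(-3 - 1) - 49*G = -(-3 - 1) - 49*(-3) = -1*(-4) + 147 = 4 + 147 = 151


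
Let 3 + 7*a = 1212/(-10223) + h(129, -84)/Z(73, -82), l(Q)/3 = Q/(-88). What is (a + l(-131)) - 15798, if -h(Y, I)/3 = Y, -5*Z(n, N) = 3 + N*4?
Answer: -6465280766223/409328920 ≈ -15795.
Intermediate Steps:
Z(n, N) = -⅗ - 4*N/5 (Z(n, N) = -(3 + N*4)/5 = -(3 + 4*N)/5 = -⅗ - 4*N/5)
l(Q) = -3*Q/88 (l(Q) = 3*(Q/(-88)) = 3*(Q*(-1/88)) = 3*(-Q/88) = -3*Q/88)
h(Y, I) = -3*Y
a = -6028566/4651465 (a = -3/7 + (1212/(-10223) + (-3*129)/(-⅗ - ⅘*(-82)))/7 = -3/7 + (1212*(-1/10223) - 387/(-⅗ + 328/5))/7 = -3/7 + (-1212/10223 - 387/65)/7 = -3/7 + (⅐)*(-4035081/664495) = -3/7 - 4035081/4651465 = -6028566/4651465 ≈ -1.2961)
(a + l(-131)) - 15798 = (-6028566/4651465 - 3/88*(-131)) - 15798 = (-6028566/4651465 + 393/88) - 15798 = 1297511937/409328920 - 15798 = -6465280766223/409328920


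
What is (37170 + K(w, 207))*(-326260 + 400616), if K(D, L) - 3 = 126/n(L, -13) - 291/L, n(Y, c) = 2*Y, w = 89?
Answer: 190712804516/69 ≈ 2.7640e+9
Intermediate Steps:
K(D, L) = 3 - 228/L (K(D, L) = 3 + (126/((2*L)) - 291/L) = 3 + (126*(1/(2*L)) - 291/L) = 3 + (63/L - 291/L) = 3 - 228/L)
(37170 + K(w, 207))*(-326260 + 400616) = (37170 + (3 - 228/207))*(-326260 + 400616) = (37170 + (3 - 228*1/207))*74356 = (37170 + (3 - 76/69))*74356 = (37170 + 131/69)*74356 = (2564861/69)*74356 = 190712804516/69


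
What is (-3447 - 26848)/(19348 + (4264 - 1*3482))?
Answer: -6059/4026 ≈ -1.5050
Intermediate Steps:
(-3447 - 26848)/(19348 + (4264 - 1*3482)) = -30295/(19348 + (4264 - 3482)) = -30295/(19348 + 782) = -30295/20130 = -30295*1/20130 = -6059/4026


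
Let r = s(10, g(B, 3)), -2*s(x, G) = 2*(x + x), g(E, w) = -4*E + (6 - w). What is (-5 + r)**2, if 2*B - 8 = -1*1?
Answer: 625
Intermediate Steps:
B = 7/2 (B = 4 + (-1*1)/2 = 4 + (1/2)*(-1) = 4 - 1/2 = 7/2 ≈ 3.5000)
g(E, w) = 6 - w - 4*E
s(x, G) = -2*x (s(x, G) = -(x + x) = -2*x)
r = -20 (r = -2*10 = -20)
(-5 + r)**2 = (-5 - 20)**2 = (-25)**2 = 625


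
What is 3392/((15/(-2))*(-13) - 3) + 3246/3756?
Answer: 4349033/118314 ≈ 36.758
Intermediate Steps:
3392/((15/(-2))*(-13) - 3) + 3246/3756 = 3392/((15*(-½))*(-13) - 3) + 3246*(1/3756) = 3392/(-15/2*(-13) - 3) + 541/626 = 3392/(195/2 - 3) + 541/626 = 3392/(189/2) + 541/626 = 3392*(2/189) + 541/626 = 6784/189 + 541/626 = 4349033/118314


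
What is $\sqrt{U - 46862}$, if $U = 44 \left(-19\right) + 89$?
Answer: $i \sqrt{47609} \approx 218.19 i$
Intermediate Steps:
$U = -747$ ($U = -836 + 89 = -747$)
$\sqrt{U - 46862} = \sqrt{-747 - 46862} = \sqrt{-47609} = i \sqrt{47609}$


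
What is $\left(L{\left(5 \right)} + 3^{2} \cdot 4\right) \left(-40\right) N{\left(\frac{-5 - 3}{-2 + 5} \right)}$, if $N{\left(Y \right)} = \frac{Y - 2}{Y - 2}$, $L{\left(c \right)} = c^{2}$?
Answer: $-2440$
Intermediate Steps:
$N{\left(Y \right)} = 1$ ($N{\left(Y \right)} = \frac{-2 + Y}{-2 + Y} = 1$)
$\left(L{\left(5 \right)} + 3^{2} \cdot 4\right) \left(-40\right) N{\left(\frac{-5 - 3}{-2 + 5} \right)} = \left(5^{2} + 3^{2} \cdot 4\right) \left(-40\right) 1 = \left(25 + 9 \cdot 4\right) \left(-40\right) 1 = \left(25 + 36\right) \left(-40\right) 1 = 61 \left(-40\right) 1 = \left(-2440\right) 1 = -2440$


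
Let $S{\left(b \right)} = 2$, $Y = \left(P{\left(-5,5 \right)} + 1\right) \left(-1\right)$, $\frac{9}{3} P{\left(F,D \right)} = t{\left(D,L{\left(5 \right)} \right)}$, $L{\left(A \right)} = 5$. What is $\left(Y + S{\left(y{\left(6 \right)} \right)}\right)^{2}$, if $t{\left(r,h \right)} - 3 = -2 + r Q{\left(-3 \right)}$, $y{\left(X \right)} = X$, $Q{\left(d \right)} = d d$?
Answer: $\frac{1849}{9} \approx 205.44$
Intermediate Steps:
$Q{\left(d \right)} = d^{2}$
$t{\left(r,h \right)} = 1 + 9 r$ ($t{\left(r,h \right)} = 3 + \left(-2 + r \left(-3\right)^{2}\right) = 3 + \left(-2 + r 9\right) = 3 + \left(-2 + 9 r\right) = 1 + 9 r$)
$P{\left(F,D \right)} = \frac{1}{3} + 3 D$ ($P{\left(F,D \right)} = \frac{1 + 9 D}{3} = \frac{1}{3} + 3 D$)
$Y = - \frac{49}{3}$ ($Y = \left(\left(\frac{1}{3} + 3 \cdot 5\right) + 1\right) \left(-1\right) = \left(\left(\frac{1}{3} + 15\right) + 1\right) \left(-1\right) = \left(\frac{46}{3} + 1\right) \left(-1\right) = \frac{49}{3} \left(-1\right) = - \frac{49}{3} \approx -16.333$)
$\left(Y + S{\left(y{\left(6 \right)} \right)}\right)^{2} = \left(- \frac{49}{3} + 2\right)^{2} = \left(- \frac{43}{3}\right)^{2} = \frac{1849}{9}$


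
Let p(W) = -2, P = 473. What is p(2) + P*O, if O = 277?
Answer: 131019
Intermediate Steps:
p(2) + P*O = -2 + 473*277 = -2 + 131021 = 131019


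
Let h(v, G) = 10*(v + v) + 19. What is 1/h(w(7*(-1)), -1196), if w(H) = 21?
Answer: 1/439 ≈ 0.0022779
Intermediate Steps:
h(v, G) = 19 + 20*v (h(v, G) = 10*(2*v) + 19 = 20*v + 19 = 19 + 20*v)
1/h(w(7*(-1)), -1196) = 1/(19 + 20*21) = 1/(19 + 420) = 1/439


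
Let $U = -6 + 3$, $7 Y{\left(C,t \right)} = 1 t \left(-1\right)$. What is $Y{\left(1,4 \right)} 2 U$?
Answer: $\frac{24}{7} \approx 3.4286$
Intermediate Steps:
$Y{\left(C,t \right)} = - \frac{t}{7}$ ($Y{\left(C,t \right)} = \frac{1 t \left(-1\right)}{7} = \frac{t \left(-1\right)}{7} = \frac{\left(-1\right) t}{7} = - \frac{t}{7}$)
$U = -3$
$Y{\left(1,4 \right)} 2 U = \left(- \frac{1}{7}\right) 4 \cdot 2 \left(-3\right) = \left(- \frac{4}{7}\right) 2 \left(-3\right) = \left(- \frac{8}{7}\right) \left(-3\right) = \frac{24}{7}$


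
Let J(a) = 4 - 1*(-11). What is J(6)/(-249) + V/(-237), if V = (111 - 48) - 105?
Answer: 767/6557 ≈ 0.11697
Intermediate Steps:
J(a) = 15 (J(a) = 4 + 11 = 15)
V = -42 (V = 63 - 105 = -42)
J(6)/(-249) + V/(-237) = 15/(-249) - 42/(-237) = 15*(-1/249) - 42*(-1/237) = -5/83 + 14/79 = 767/6557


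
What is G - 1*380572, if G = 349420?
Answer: -31152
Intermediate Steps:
G - 1*380572 = 349420 - 1*380572 = 349420 - 380572 = -31152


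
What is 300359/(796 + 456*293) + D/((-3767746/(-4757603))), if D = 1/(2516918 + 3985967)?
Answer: 3679581130602961001/1646530915690406420 ≈ 2.2347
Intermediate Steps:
D = 1/6502885 ≈ 1.5378e-7
300359/(796 + 456*293) + D/((-3767746/(-4757603))) = 300359/(796 + 456*293) + 1/(6502885*((-3767746/(-4757603)))) = 300359/(796 + 133608) + 1/(6502885*((-3767746*(-1/4757603)))) = 300359/134404 + 1/(6502885*(3767746/4757603)) = 300359*(1/134404) + (1/6502885)*(4757603/3767746) = 300359/134404 + 4757603/24501218947210 = 3679581130602961001/1646530915690406420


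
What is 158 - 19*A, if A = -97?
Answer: 2001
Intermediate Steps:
158 - 19*A = 158 - 19*(-97) = 158 + 1843 = 2001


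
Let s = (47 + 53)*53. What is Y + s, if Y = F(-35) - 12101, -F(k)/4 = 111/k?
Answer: -237591/35 ≈ -6788.3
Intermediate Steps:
F(k) = -444/k
s = 5300 (s = 100*53 = 5300)
Y = -423091/35 (Y = -444/(-35) - 12101 = -444*(-1/35) - 12101 = 444/35 - 12101 = -423091/35 ≈ -12088.)
Y + s = -423091/35 + 5300 = -237591/35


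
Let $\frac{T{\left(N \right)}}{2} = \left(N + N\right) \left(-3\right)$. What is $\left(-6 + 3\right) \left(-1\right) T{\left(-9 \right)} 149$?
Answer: $48276$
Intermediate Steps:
$T{\left(N \right)} = - 12 N$ ($T{\left(N \right)} = 2 \left(N + N\right) \left(-3\right) = 2 \cdot 2 N \left(-3\right) = 2 \left(- 6 N\right) = - 12 N$)
$\left(-6 + 3\right) \left(-1\right) T{\left(-9 \right)} 149 = \left(-6 + 3\right) \left(-1\right) \left(\left(-12\right) \left(-9\right)\right) 149 = \left(-3\right) \left(-1\right) 108 \cdot 149 = 3 \cdot 108 \cdot 149 = 324 \cdot 149 = 48276$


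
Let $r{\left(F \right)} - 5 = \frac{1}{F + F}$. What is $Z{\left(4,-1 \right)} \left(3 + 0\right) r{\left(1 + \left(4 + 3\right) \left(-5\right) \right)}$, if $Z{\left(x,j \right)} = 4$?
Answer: $\frac{1017}{17} \approx 59.824$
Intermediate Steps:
$r{\left(F \right)} = 5 + \frac{1}{2 F}$ ($r{\left(F \right)} = 5 + \frac{1}{F + F} = 5 + \frac{1}{2 F}$)
$Z{\left(4,-1 \right)} \left(3 + 0\right) r{\left(1 + \left(4 + 3\right) \left(-5\right) \right)} = 4 \left(3 + 0\right) \left(5 + \frac{1}{2 \left(1 + \left(4 + 3\right) \left(-5\right)\right)}\right) = 4 \cdot 3 \left(5 + \frac{1}{2 \left(1 + 7 \left(-5\right)\right)}\right) = 12 \left(5 + \frac{1}{2 \left(1 - 35\right)}\right) = 12 \left(5 + \frac{1}{2 \left(-34\right)}\right) = 12 \left(5 + \frac{1}{2} \left(- \frac{1}{34}\right)\right) = 12 \left(5 - \frac{1}{68}\right) = 12 \cdot \frac{339}{68} = \frac{1017}{17}$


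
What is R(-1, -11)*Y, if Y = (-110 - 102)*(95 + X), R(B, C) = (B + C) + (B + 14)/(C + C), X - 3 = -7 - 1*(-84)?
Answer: 5138350/11 ≈ 4.6712e+5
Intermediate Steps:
X = 80 (X = 3 + (-7 - 1*(-84)) = 3 + (-7 + 84) = 3 + 77 = 80)
R(B, C) = B + C + (14 + B)/(2*C) (R(B, C) = (B + C) + (14 + B)/((2*C)) = (B + C) + (14 + B)*(1/(2*C)) = (B + C) + (14 + B)/(2*C) = B + C + (14 + B)/(2*C))
Y = -37100 (Y = (-110 - 102)*(95 + 80) = -212*175 = -37100)
R(-1, -11)*Y = ((7 + (½)*(-1) - 11*(-1 - 11))/(-11))*(-37100) = -(7 - ½ - 11*(-12))/11*(-37100) = -(7 - ½ + 132)/11*(-37100) = -1/11*277/2*(-37100) = -277/22*(-37100) = 5138350/11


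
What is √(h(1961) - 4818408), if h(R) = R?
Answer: I*√4816447 ≈ 2194.6*I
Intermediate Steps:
√(h(1961) - 4818408) = √(1961 - 4818408) = √(-4816447) = I*√4816447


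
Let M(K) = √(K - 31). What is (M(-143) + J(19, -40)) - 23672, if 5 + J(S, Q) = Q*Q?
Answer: -22077 + I*√174 ≈ -22077.0 + 13.191*I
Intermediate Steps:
J(S, Q) = -5 + Q² (J(S, Q) = -5 + Q*Q = -5 + Q²)
M(K) = √(-31 + K)
(M(-143) + J(19, -40)) - 23672 = (√(-31 - 143) + (-5 + (-40)²)) - 23672 = (√(-174) + (-5 + 1600)) - 23672 = (I*√174 + 1595) - 23672 = (1595 + I*√174) - 23672 = -22077 + I*√174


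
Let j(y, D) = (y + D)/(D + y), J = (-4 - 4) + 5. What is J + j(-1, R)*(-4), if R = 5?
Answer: -7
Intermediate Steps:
J = -3 (J = -8 + 5 = -3)
j(y, D) = 1 (j(y, D) = (D + y)/(D + y) = 1)
J + j(-1, R)*(-4) = -3 + 1*(-4) = -3 - 4 = -7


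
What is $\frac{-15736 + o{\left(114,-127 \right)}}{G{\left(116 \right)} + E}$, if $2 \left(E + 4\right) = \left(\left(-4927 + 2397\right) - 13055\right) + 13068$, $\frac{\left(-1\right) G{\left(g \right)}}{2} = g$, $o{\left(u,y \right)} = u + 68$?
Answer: $\frac{4444}{427} \approx 10.408$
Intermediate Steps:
$o{\left(u,y \right)} = 68 + u$
$G{\left(g \right)} = - 2 g$
$E = - \frac{2525}{2}$ ($E = -4 + \frac{\left(\left(-4927 + 2397\right) - 13055\right) + 13068}{2} = -4 + \frac{\left(-2530 - 13055\right) + 13068}{2} = -4 + \frac{-15585 + 13068}{2} = -4 + \frac{1}{2} \left(-2517\right) = -4 - \frac{2517}{2} = - \frac{2525}{2} \approx -1262.5$)
$\frac{-15736 + o{\left(114,-127 \right)}}{G{\left(116 \right)} + E} = \frac{-15736 + \left(68 + 114\right)}{\left(-2\right) 116 - \frac{2525}{2}} = \frac{-15736 + 182}{-232 - \frac{2525}{2}} = - \frac{15554}{- \frac{2989}{2}} = \left(-15554\right) \left(- \frac{2}{2989}\right) = \frac{4444}{427}$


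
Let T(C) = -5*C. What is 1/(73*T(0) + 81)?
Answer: 1/81 ≈ 0.012346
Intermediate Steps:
1/(73*T(0) + 81) = 1/(73*(-5*0) + 81) = 1/(73*0 + 81) = 1/(0 + 81) = 1/81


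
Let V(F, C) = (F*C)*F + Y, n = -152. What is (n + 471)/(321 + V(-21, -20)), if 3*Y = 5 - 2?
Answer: -319/8498 ≈ -0.037538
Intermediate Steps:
Y = 1 (Y = (5 - 2)/3 = (1/3)*3 = 1)
V(F, C) = 1 + C*F**2 (V(F, C) = (F*C)*F + 1 = (C*F)*F + 1 = C*F**2 + 1 = 1 + C*F**2)
(n + 471)/(321 + V(-21, -20)) = (-152 + 471)/(321 + (1 - 20*(-21)**2)) = 319/(321 + (1 - 20*441)) = 319/(321 + (1 - 8820)) = 319/(321 - 8819) = 319/(-8498) = 319*(-1/8498) = -319/8498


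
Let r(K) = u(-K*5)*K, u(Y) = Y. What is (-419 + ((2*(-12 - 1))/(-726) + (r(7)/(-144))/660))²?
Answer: 7673732844024025/43717791744 ≈ 1.7553e+5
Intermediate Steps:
r(K) = -5*K² (r(K) = (-K*5)*K = (-5*K)*K = -5*K²)
(-419 + ((2*(-12 - 1))/(-726) + (r(7)/(-144))/660))² = (-419 + ((2*(-12 - 1))/(-726) + (-5*7²/(-144))/660))² = (-419 + ((2*(-13))*(-1/726) + (-5*49*(-1/144))*(1/660)))² = (-419 + (-26*(-1/726) - 245*(-1/144)*(1/660)))² = (-419 + (13/363 + (245/144)*(1/660)))² = (-419 + (13/363 + 49/19008))² = (-419 + 8027/209088)² = (-87599845/209088)² = 7673732844024025/43717791744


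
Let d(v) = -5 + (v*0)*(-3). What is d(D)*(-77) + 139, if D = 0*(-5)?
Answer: 524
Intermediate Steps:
D = 0
d(v) = -5 (d(v) = -5 + 0*(-3) = -5 + 0 = -5)
d(D)*(-77) + 139 = -5*(-77) + 139 = 385 + 139 = 524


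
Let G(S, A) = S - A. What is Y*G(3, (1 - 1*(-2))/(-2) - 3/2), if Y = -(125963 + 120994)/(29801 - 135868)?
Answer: 1481742/106067 ≈ 13.970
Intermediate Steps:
Y = 246957/106067 (Y = -246957/(-106067) = -246957*(-1)/106067 = -1*(-246957/106067) = 246957/106067 ≈ 2.3283)
G(S, A) = S - A
Y*G(3, (1 - 1*(-2))/(-2) - 3/2) = 246957*(3 - ((1 - 1*(-2))/(-2) - 3/2))/106067 = 246957*(3 - ((1 + 2)*(-½) - 3*½))/106067 = 246957*(3 - (3*(-½) - 3/2))/106067 = 246957*(3 - (-3/2 - 3/2))/106067 = 246957*(3 - 1*(-3))/106067 = 246957*(3 + 3)/106067 = (246957/106067)*6 = 1481742/106067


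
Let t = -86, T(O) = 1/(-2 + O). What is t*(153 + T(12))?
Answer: -65833/5 ≈ -13167.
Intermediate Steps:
t*(153 + T(12)) = -86*(153 + 1/(-2 + 12)) = -86*(153 + 1/10) = -86*(153 + ⅒) = -86*1531/10 = -65833/5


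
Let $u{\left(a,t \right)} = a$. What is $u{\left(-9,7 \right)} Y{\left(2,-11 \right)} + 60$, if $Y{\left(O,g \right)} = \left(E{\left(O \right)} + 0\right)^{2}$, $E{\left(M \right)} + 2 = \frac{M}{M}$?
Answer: $51$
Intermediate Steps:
$E{\left(M \right)} = -1$ ($E{\left(M \right)} = -2 + \frac{M}{M} = -2 + 1 = -1$)
$Y{\left(O,g \right)} = 1$ ($Y{\left(O,g \right)} = \left(-1 + 0\right)^{2} = \left(-1\right)^{2} = 1$)
$u{\left(-9,7 \right)} Y{\left(2,-11 \right)} + 60 = \left(-9\right) 1 + 60 = -9 + 60 = 51$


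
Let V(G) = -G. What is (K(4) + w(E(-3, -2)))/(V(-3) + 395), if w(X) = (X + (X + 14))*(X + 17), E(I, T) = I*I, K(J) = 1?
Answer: 833/398 ≈ 2.0930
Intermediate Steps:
E(I, T) = I**2
w(X) = (14 + 2*X)*(17 + X) (w(X) = (X + (14 + X))*(17 + X) = (14 + 2*X)*(17 + X))
(K(4) + w(E(-3, -2)))/(V(-3) + 395) = (1 + (238 + 2*((-3)**2)**2 + 48*(-3)**2))/(-1*(-3) + 395) = (1 + (238 + 2*9**2 + 48*9))/(3 + 395) = (1 + (238 + 2*81 + 432))/398 = (1 + (238 + 162 + 432))*(1/398) = (1 + 832)*(1/398) = 833*(1/398) = 833/398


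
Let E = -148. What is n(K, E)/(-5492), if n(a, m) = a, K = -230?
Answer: 115/2746 ≈ 0.041879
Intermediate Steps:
n(K, E)/(-5492) = -230/(-5492) = -230*(-1/5492) = 115/2746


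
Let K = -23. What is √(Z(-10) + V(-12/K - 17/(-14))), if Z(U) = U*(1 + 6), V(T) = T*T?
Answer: 3*I*√771711/322 ≈ 8.1845*I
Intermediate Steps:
V(T) = T²
Z(U) = 7*U (Z(U) = U*7 = 7*U)
√(Z(-10) + V(-12/K - 17/(-14))) = √(7*(-10) + (-12/(-23) - 17/(-14))²) = √(-70 + (-12*(-1/23) - 17*(-1/14))²) = √(-70 + (12/23 + 17/14)²) = √(-70 + (559/322)²) = √(-70 + 312481/103684) = √(-6945399/103684) = 3*I*√771711/322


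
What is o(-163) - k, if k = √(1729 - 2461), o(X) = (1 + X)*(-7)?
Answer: 1134 - 2*I*√183 ≈ 1134.0 - 27.056*I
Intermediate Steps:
o(X) = -7 - 7*X
k = 2*I*√183 (k = √(-732) = 2*I*√183 ≈ 27.056*I)
o(-163) - k = (-7 - 7*(-163)) - 2*I*√183 = (-7 + 1141) - 2*I*√183 = 1134 - 2*I*√183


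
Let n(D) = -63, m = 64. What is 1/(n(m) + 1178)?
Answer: 1/1115 ≈ 0.00089686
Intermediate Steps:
1/(n(m) + 1178) = 1/(-63 + 1178) = 1/1115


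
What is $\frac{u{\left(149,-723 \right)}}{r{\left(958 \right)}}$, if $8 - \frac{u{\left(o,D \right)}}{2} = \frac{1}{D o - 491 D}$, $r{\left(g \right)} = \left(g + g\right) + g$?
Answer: $\frac{1978127}{355321242} \approx 0.0055671$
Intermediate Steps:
$r{\left(g \right)} = 3 g$ ($r{\left(g \right)} = 2 g + g = 3 g$)
$u{\left(o,D \right)} = 16 - \frac{2}{- 491 D + D o}$ ($u{\left(o,D \right)} = 16 - \frac{2}{D o - 491 D} = 16 - \frac{2}{- 491 D + D o}$)
$\frac{u{\left(149,-723 \right)}}{r{\left(958 \right)}} = \frac{2 \frac{1}{-723} \frac{1}{-491 + 149} \left(-1 - -2839944 + 8 \left(-723\right) 149\right)}{3 \cdot 958} = \frac{2 \left(- \frac{1}{723}\right) \frac{1}{-342} \left(-1 + 2839944 - 861816\right)}{2874} = 2 \left(- \frac{1}{723}\right) \left(- \frac{1}{342}\right) 1978127 \cdot \frac{1}{2874} = \frac{1978127}{123633} \cdot \frac{1}{2874} = \frac{1978127}{355321242}$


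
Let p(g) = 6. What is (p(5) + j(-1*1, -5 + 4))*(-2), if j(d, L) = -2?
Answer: -8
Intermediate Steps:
(p(5) + j(-1*1, -5 + 4))*(-2) = (6 - 2)*(-2) = 4*(-2) = -8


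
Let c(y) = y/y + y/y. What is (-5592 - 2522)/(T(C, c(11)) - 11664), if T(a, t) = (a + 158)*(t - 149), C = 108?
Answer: 4057/25383 ≈ 0.15983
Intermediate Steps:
c(y) = 2 (c(y) = 1 + 1 = 2)
T(a, t) = (-149 + t)*(158 + a) (T(a, t) = (158 + a)*(-149 + t) = (-149 + t)*(158 + a))
(-5592 - 2522)/(T(C, c(11)) - 11664) = (-5592 - 2522)/((-23542 - 149*108 + 158*2 + 108*2) - 11664) = -8114/((-23542 - 16092 + 316 + 216) - 11664) = -8114/(-39102 - 11664) = -8114/(-50766) = -8114*(-1/50766) = 4057/25383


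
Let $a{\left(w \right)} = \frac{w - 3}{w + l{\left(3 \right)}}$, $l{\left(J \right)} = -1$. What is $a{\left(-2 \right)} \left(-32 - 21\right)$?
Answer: $- \frac{265}{3} \approx -88.333$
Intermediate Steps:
$a{\left(w \right)} = \frac{-3 + w}{-1 + w}$ ($a{\left(w \right)} = \frac{w - 3}{w - 1} = \frac{-3 + w}{-1 + w}$)
$a{\left(-2 \right)} \left(-32 - 21\right) = \frac{-3 - 2}{-1 - 2} \left(-32 - 21\right) = \frac{1}{-3} \left(-5\right) \left(-53\right) = \left(- \frac{1}{3}\right) \left(-5\right) \left(-53\right) = \frac{5}{3} \left(-53\right) = - \frac{265}{3}$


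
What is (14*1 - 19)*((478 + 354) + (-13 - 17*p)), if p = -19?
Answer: -5710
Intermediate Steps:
(14*1 - 19)*((478 + 354) + (-13 - 17*p)) = (14*1 - 19)*((478 + 354) + (-13 - 17*(-19))) = (14 - 19)*(832 + (-13 + 323)) = -5*(832 + 310) = -5*1142 = -5710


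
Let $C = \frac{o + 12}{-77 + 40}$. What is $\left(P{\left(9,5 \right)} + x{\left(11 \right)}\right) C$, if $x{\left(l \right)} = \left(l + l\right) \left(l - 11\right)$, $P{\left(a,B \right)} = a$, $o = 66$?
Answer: $- \frac{702}{37} \approx -18.973$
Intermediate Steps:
$C = - \frac{78}{37}$ ($C = \frac{66 + 12}{-77 + 40} = \frac{78}{-37} = 78 \left(- \frac{1}{37}\right) = - \frac{78}{37} \approx -2.1081$)
$x{\left(l \right)} = 2 l \left(-11 + l\right)$
$\left(P{\left(9,5 \right)} + x{\left(11 \right)}\right) C = \left(9 + 2 \cdot 11 \left(-11 + 11\right)\right) \left(- \frac{78}{37}\right) = \left(9 + 2 \cdot 11 \cdot 0\right) \left(- \frac{78}{37}\right) = \left(9 + 0\right) \left(- \frac{78}{37}\right) = 9 \left(- \frac{78}{37}\right) = - \frac{702}{37}$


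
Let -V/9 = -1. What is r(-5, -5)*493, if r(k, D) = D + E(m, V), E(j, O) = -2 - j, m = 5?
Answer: -5916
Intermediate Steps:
V = 9 (V = -9*(-1) = 9)
r(k, D) = -7 + D (r(k, D) = D + (-2 - 1*5) = D + (-2 - 5) = D - 7 = -7 + D)
r(-5, -5)*493 = (-7 - 5)*493 = -12*493 = -5916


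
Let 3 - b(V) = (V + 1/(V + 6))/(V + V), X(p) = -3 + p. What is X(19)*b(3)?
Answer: 1072/27 ≈ 39.704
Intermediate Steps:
b(V) = 3 - (V + 1/(6 + V))/(2*V) (b(V) = 3 - (V + 1/(V + 6))/(V + V) = 3 - (V + 1/(6 + V))/(2*V))
X(19)*b(3) = (-3 + 19)*((1/2)*(-1 + 5*3**2 + 30*3)/(3*(6 + 3))) = 16*((1/2)*(1/3)*(-1 + 5*9 + 90)/9) = 16*((1/2)*(1/3)*(1/9)*(-1 + 45 + 90)) = 16*((1/2)*(1/3)*(1/9)*134) = 16*(67/27) = 1072/27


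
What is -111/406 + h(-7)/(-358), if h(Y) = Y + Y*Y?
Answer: -28395/72674 ≈ -0.39072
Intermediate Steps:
h(Y) = Y + Y²
-111/406 + h(-7)/(-358) = -111/406 - 7*(1 - 7)/(-358) = -111*1/406 - 7*(-6)*(-1/358) = -111/406 + 42*(-1/358) = -111/406 - 21/179 = -28395/72674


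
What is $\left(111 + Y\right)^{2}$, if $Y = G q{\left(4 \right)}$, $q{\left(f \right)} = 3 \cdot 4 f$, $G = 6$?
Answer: $159201$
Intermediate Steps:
$q{\left(f \right)} = 12 f$
$Y = 288$ ($Y = 6 \cdot 12 \cdot 4 = 6 \cdot 48 = 288$)
$\left(111 + Y\right)^{2} = \left(111 + 288\right)^{2} = 399^{2} = 159201$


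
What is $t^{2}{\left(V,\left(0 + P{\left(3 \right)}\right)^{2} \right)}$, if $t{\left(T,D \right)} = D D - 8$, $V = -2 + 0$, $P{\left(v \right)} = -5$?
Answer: $380689$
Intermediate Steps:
$V = -2$
$t{\left(T,D \right)} = -8 + D^{2}$ ($t{\left(T,D \right)} = D^{2} - 8 = -8 + D^{2}$)
$t^{2}{\left(V,\left(0 + P{\left(3 \right)}\right)^{2} \right)} = \left(-8 + \left(\left(0 - 5\right)^{2}\right)^{2}\right)^{2} = \left(-8 + \left(\left(-5\right)^{2}\right)^{2}\right)^{2} = \left(-8 + 25^{2}\right)^{2} = \left(-8 + 625\right)^{2} = 617^{2} = 380689$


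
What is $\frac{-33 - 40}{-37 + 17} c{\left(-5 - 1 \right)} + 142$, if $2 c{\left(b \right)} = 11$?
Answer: $\frac{6483}{40} \approx 162.07$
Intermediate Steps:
$c{\left(b \right)} = \frac{11}{2}$ ($c{\left(b \right)} = \frac{1}{2} \cdot 11 = \frac{11}{2}$)
$\frac{-33 - 40}{-37 + 17} c{\left(-5 - 1 \right)} + 142 = \frac{-33 - 40}{-37 + 17} \cdot \frac{11}{2} + 142 = - \frac{73}{-20} \cdot \frac{11}{2} + 142 = \left(-73\right) \left(- \frac{1}{20}\right) \frac{11}{2} + 142 = \frac{73}{20} \cdot \frac{11}{2} + 142 = \frac{803}{40} + 142 = \frac{6483}{40}$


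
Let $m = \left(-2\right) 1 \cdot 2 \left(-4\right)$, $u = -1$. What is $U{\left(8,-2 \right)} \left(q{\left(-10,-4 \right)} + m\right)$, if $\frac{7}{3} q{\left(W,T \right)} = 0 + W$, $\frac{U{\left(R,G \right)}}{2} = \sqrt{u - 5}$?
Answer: $\frac{164 i \sqrt{6}}{7} \approx 57.388 i$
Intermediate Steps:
$U{\left(R,G \right)} = 2 i \sqrt{6}$ ($U{\left(R,G \right)} = 2 \sqrt{-1 - 5} = 2 \sqrt{-6} = 2 i \sqrt{6}$)
$m = 16$ ($m = \left(-2\right) 2 \left(-4\right) = \left(-4\right) \left(-4\right) = 16$)
$q{\left(W,T \right)} = \frac{3 W}{7}$ ($q{\left(W,T \right)} = \frac{3 \left(0 + W\right)}{7} = \frac{3 W}{7}$)
$U{\left(8,-2 \right)} \left(q{\left(-10,-4 \right)} + m\right) = 2 i \sqrt{6} \left(\frac{3}{7} \left(-10\right) + 16\right) = 2 i \sqrt{6} \left(- \frac{30}{7} + 16\right) = 2 i \sqrt{6} \cdot \frac{82}{7} = \frac{164 i \sqrt{6}}{7}$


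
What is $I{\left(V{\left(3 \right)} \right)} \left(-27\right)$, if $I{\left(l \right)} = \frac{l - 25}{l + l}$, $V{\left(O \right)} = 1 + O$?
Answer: $\frac{567}{8} \approx 70.875$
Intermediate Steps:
$I{\left(l \right)} = \frac{-25 + l}{2 l}$
$I{\left(V{\left(3 \right)} \right)} \left(-27\right) = \frac{-25 + \left(1 + 3\right)}{2 \left(1 + 3\right)} \left(-27\right) = \frac{-25 + 4}{2 \cdot 4} \left(-27\right) = \frac{1}{2} \cdot \frac{1}{4} \left(-21\right) \left(-27\right) = \left(- \frac{21}{8}\right) \left(-27\right) = \frac{567}{8}$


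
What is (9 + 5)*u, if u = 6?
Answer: 84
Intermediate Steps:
(9 + 5)*u = (9 + 5)*6 = 14*6 = 84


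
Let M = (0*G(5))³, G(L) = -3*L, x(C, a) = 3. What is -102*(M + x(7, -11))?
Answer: -306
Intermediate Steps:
M = 0 (M = (0*(-3*5))³ = (0*(-15))³ = 0³ = 0)
-102*(M + x(7, -11)) = -102*(0 + 3) = -102*3 = -306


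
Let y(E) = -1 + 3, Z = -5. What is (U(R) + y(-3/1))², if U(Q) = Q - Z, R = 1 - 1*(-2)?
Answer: 100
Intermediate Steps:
R = 3 (R = 1 + 2 = 3)
y(E) = 2
U(Q) = 5 + Q (U(Q) = Q - 1*(-5) = Q + 5 = 5 + Q)
(U(R) + y(-3/1))² = ((5 + 3) + 2)² = (8 + 2)² = 10² = 100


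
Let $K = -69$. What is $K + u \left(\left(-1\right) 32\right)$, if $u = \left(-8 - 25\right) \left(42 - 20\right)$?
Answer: $23163$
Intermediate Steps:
$u = -726$ ($u = \left(-33\right) 22 = -726$)
$K + u \left(\left(-1\right) 32\right) = -69 - 726 \left(\left(-1\right) 32\right) = -69 - -23232 = -69 + 23232 = 23163$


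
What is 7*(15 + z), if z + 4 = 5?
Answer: 112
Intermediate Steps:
z = 1 (z = -4 + 5 = 1)
7*(15 + z) = 7*(15 + 1) = 7*16 = 112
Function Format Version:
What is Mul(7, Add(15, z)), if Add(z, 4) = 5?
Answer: 112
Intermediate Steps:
z = 1 (z = Add(-4, 5) = 1)
Mul(7, Add(15, z)) = Mul(7, Add(15, 1)) = Mul(7, 16) = 112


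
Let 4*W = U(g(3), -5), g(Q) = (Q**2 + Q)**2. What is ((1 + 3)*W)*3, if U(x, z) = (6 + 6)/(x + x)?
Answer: 1/8 ≈ 0.12500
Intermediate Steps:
g(Q) = (Q + Q**2)**2
U(x, z) = 6/x (U(x, z) = 12/((2*x)) = 12*(1/(2*x)) = 6/x)
W = 1/96 (W = (6/((3**2*(1 + 3)**2)))/4 = (6/((9*4**2)))/4 = (6/((9*16)))/4 = (6/144)/4 = (6*(1/144))/4 = (1/4)*(1/24) = 1/96 ≈ 0.010417)
((1 + 3)*W)*3 = ((1 + 3)*(1/96))*3 = (4*(1/96))*3 = (1/24)*3 = 1/8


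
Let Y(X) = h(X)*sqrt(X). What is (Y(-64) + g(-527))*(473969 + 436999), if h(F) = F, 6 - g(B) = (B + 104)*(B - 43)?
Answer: -219638028672 - 466415616*I ≈ -2.1964e+11 - 4.6642e+8*I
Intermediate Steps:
g(B) = 6 - (-43 + B)*(104 + B) (g(B) = 6 - (B + 104)*(B - 43) = 6 - (104 + B)*(-43 + B) = 6 - (-43 + B)*(104 + B))
Y(X) = X**(3/2) (Y(X) = X*sqrt(X) = X**(3/2))
(Y(-64) + g(-527))*(473969 + 436999) = ((-64)**(3/2) + (4478 - 1*(-527)**2 - 61*(-527)))*(473969 + 436999) = (-512*I + (4478 - 1*277729 + 32147))*910968 = (-512*I + (4478 - 277729 + 32147))*910968 = (-512*I - 241104)*910968 = (-241104 - 512*I)*910968 = -219638028672 - 466415616*I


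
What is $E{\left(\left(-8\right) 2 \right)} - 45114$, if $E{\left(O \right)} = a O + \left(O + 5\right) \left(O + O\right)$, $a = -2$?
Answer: $-44730$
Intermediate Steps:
$E{\left(O \right)} = - 2 O + 2 O \left(5 + O\right)$ ($E{\left(O \right)} = - 2 O + \left(O + 5\right) \left(O + O\right) = - 2 O + \left(5 + O\right) 2 O = - 2 O + 2 O \left(5 + O\right)$)
$E{\left(\left(-8\right) 2 \right)} - 45114 = 2 \left(\left(-8\right) 2\right) \left(4 - 16\right) - 45114 = 2 \left(-16\right) \left(4 - 16\right) - 45114 = 2 \left(-16\right) \left(-12\right) - 45114 = 384 - 45114 = -44730$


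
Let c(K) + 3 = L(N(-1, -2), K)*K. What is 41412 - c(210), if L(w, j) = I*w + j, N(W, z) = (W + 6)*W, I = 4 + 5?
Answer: 6765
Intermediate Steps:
I = 9
N(W, z) = W*(6 + W) (N(W, z) = (6 + W)*W = W*(6 + W))
L(w, j) = j + 9*w (L(w, j) = 9*w + j = j + 9*w)
c(K) = -3 + K*(-45 + K) (c(K) = -3 + (K + 9*(-(6 - 1)))*K = -3 + (K + 9*(-1*5))*K = -3 + (K + 9*(-5))*K = -3 + (K - 45)*K = -3 + (-45 + K)*K = -3 + K*(-45 + K))
41412 - c(210) = 41412 - (-3 + 210*(-45 + 210)) = 41412 - (-3 + 210*165) = 41412 - (-3 + 34650) = 41412 - 1*34647 = 41412 - 34647 = 6765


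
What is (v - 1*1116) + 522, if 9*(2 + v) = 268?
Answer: -5096/9 ≈ -566.22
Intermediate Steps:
v = 250/9 (v = -2 + (⅑)*268 = -2 + 268/9 = 250/9 ≈ 27.778)
(v - 1*1116) + 522 = (250/9 - 1*1116) + 522 = (250/9 - 1116) + 522 = -9794/9 + 522 = -5096/9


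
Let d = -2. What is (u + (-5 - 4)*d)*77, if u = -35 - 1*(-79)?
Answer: 4774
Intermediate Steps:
u = 44 (u = -35 + 79 = 44)
(u + (-5 - 4)*d)*77 = (44 + (-5 - 4)*(-2))*77 = (44 - 9*(-2))*77 = (44 + 18)*77 = 62*77 = 4774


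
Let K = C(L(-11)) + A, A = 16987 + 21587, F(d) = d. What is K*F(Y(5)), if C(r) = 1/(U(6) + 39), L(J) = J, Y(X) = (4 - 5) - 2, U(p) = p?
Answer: -1735831/15 ≈ -1.1572e+5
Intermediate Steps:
Y(X) = -3 (Y(X) = -1 - 2 = -3)
C(r) = 1/45 (C(r) = 1/(6 + 39) = 1/45)
A = 38574
K = 1735831/45 (K = 1/45 + 38574 = 1735831/45 ≈ 38574.)
K*F(Y(5)) = (1735831/45)*(-3) = -1735831/15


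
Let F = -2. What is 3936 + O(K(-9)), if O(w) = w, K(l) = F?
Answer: 3934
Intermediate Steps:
K(l) = -2
3936 + O(K(-9)) = 3936 - 2 = 3934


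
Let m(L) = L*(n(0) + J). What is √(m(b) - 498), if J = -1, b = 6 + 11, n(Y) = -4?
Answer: I*√583 ≈ 24.145*I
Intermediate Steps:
b = 17
m(L) = -5*L (m(L) = L*(-4 - 1) = L*(-5) = -5*L)
√(m(b) - 498) = √(-5*17 - 498) = √(-85 - 498) = √(-583) = I*√583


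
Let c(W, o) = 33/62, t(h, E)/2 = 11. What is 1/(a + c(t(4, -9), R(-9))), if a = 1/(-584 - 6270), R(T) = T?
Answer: 106237/56530 ≈ 1.8793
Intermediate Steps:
t(h, E) = 22 (t(h, E) = 2*11 = 22)
c(W, o) = 33/62 (c(W, o) = 33*(1/62) = 33/62)
a = -1/6854 (a = 1/(-6854) = -1/6854 ≈ -0.00014590)
1/(a + c(t(4, -9), R(-9))) = 1/(-1/6854 + 33/62) = 1/(56530/106237) = 106237/56530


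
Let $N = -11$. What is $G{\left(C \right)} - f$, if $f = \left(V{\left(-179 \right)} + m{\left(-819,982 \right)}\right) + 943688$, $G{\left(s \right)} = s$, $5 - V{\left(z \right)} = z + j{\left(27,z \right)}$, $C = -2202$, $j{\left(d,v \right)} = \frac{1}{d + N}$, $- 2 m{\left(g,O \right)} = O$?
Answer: $- \frac{15129327}{16} \approx -9.4558 \cdot 10^{5}$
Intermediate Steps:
$m{\left(g,O \right)} = - \frac{O}{2}$
$j{\left(d,v \right)} = \frac{1}{-11 + d}$ ($j{\left(d,v \right)} = \frac{1}{d - 11} = \frac{1}{-11 + d}$)
$V{\left(z \right)} = \frac{79}{16} - z$ ($V{\left(z \right)} = 5 - \left(z + \frac{1}{-11 + 27}\right) = 5 - \left(z + \frac{1}{16}\right) = 5 - \left(\frac{1}{16} + z\right) = \frac{79}{16} - z$)
$f = \frac{15094095}{16}$ ($f = \left(\left(\frac{79}{16} - -179\right) - 491\right) + 943688 = \left(\left(\frac{79}{16} + 179\right) - 491\right) + 943688 = \left(\frac{2943}{16} - 491\right) + 943688 = - \frac{4913}{16} + 943688 = \frac{15094095}{16} \approx 9.4338 \cdot 10^{5}$)
$G{\left(C \right)} - f = -2202 - \frac{15094095}{16} = - \frac{15129327}{16}$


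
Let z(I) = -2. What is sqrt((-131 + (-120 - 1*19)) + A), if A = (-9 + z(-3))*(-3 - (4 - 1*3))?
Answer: I*sqrt(226) ≈ 15.033*I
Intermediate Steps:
A = 44 (A = (-9 - 2)*(-3 - (4 - 1*3)) = -11*(-3 - (4 - 3)) = -11*(-3 - 1*1) = -11*(-3 - 1) = -11*(-4) = 44)
sqrt((-131 + (-120 - 1*19)) + A) = sqrt((-131 + (-120 - 1*19)) + 44) = sqrt((-131 + (-120 - 19)) + 44) = sqrt((-131 - 139) + 44) = sqrt(-270 + 44) = sqrt(-226) = I*sqrt(226)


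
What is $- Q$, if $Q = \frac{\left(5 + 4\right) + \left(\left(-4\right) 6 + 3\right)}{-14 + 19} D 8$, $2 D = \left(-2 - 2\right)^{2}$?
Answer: $\frac{768}{5} \approx 153.6$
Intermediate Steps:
$D = 8$ ($D = \frac{\left(-2 - 2\right)^{2}}{2} = \frac{\left(-4\right)^{2}}{2} = \frac{1}{2} \cdot 16 = 8$)
$Q = - \frac{768}{5}$ ($Q = \frac{\left(5 + 4\right) + \left(\left(-4\right) 6 + 3\right)}{-14 + 19} \cdot 8 \cdot 8 = \frac{9 + \left(-24 + 3\right)}{5} \cdot 8 \cdot 8 = \left(9 - 21\right) \frac{1}{5} \cdot 8 \cdot 8 = \left(-12\right) \frac{1}{5} \cdot 8 \cdot 8 = \left(- \frac{12}{5}\right) 8 \cdot 8 = \left(- \frac{96}{5}\right) 8 = - \frac{768}{5} \approx -153.6$)
$- Q = \left(-1\right) \left(- \frac{768}{5}\right) = \frac{768}{5}$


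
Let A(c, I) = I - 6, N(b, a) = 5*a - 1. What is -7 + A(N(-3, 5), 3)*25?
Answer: -82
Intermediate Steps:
N(b, a) = -1 + 5*a
A(c, I) = -6 + I
-7 + A(N(-3, 5), 3)*25 = -7 + (-6 + 3)*25 = -7 - 3*25 = -7 - 75 = -82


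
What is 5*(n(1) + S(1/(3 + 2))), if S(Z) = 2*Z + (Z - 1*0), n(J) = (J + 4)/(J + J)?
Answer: 31/2 ≈ 15.500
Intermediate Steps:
n(J) = (4 + J)/(2*J) (n(J) = (4 + J)/((2*J)) = (4 + J)*(1/(2*J)) = (4 + J)/(2*J))
S(Z) = 3*Z (S(Z) = 2*Z + (Z + 0) = 2*Z + Z = 3*Z)
5*(n(1) + S(1/(3 + 2))) = 5*((½)*(4 + 1)/1 + 3/(3 + 2)) = 5*((½)*1*5 + 3/5) = 5*(5/2 + 3*(⅕)) = 5*(5/2 + ⅗) = 5*(31/10) = 31/2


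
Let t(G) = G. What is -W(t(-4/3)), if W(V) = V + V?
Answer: 8/3 ≈ 2.6667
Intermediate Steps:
W(V) = 2*V
-W(t(-4/3)) = -2*(-4/3) = -2*(-4*1/3) = -2*(-4)/3 = -1*(-8/3) = 8/3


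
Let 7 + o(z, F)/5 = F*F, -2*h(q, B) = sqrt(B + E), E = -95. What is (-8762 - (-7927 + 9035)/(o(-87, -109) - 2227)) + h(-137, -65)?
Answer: -500688074/57143 - 2*I*sqrt(10) ≈ -8762.0 - 6.3246*I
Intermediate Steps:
h(q, B) = -sqrt(-95 + B)/2 (h(q, B) = -sqrt(B - 95)/2 = -sqrt(-95 + B)/2)
o(z, F) = -35 + 5*F**2 (o(z, F) = -35 + 5*(F*F) = -35 + 5*F**2)
(-8762 - (-7927 + 9035)/(o(-87, -109) - 2227)) + h(-137, -65) = (-8762 - (-7927 + 9035)/((-35 + 5*(-109)**2) - 2227)) - sqrt(-95 - 65)/2 = (-8762 - 1108/((-35 + 5*11881) - 2227)) - 2*I*sqrt(10) = (-8762 - 1108/((-35 + 59405) - 2227)) - 2*I*sqrt(10) = (-8762 - 1108/(59370 - 2227)) - 2*I*sqrt(10) = (-8762 - 1108/57143) - 2*I*sqrt(10) = -500688074/57143 - 2*I*sqrt(10)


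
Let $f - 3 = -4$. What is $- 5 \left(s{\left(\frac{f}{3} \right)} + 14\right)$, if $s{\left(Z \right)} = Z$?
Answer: $- \frac{205}{3} \approx -68.333$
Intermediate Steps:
$f = -1$ ($f = 3 - 4 = -1$)
$- 5 \left(s{\left(\frac{f}{3} \right)} + 14\right) = - 5 \left(- \frac{1}{3} + 14\right) = \left(-5\right) \frac{41}{3} = - \frac{205}{3}$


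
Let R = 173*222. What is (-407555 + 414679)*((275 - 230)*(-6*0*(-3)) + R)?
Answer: 273604344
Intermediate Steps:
R = 38406
(-407555 + 414679)*((275 - 230)*(-6*0*(-3)) + R) = (-407555 + 414679)*((275 - 230)*(-6*0*(-3)) + 38406) = 7124*(45*(0*(-3)) + 38406) = 7124*(45*0 + 38406) = 7124*(0 + 38406) = 7124*38406 = 273604344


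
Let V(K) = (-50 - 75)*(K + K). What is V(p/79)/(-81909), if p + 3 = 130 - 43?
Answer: 7000/2156937 ≈ 0.0032453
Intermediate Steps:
p = 84 (p = -3 + (130 - 43) = -3 + 87 = 84)
V(K) = -250*K
V(p/79)/(-81909) = -21000/79/(-81909) = -21000/79*(-1/81909) = 7000/2156937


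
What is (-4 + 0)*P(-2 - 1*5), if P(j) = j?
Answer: 28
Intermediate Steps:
(-4 + 0)*P(-2 - 1*5) = (-4 + 0)*(-2 - 1*5) = -4*(-2 - 5) = -4*(-7) = 28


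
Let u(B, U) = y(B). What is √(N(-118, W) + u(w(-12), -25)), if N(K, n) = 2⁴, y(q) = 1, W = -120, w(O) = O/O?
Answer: √17 ≈ 4.1231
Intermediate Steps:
w(O) = 1
N(K, n) = 16
u(B, U) = 1
√(N(-118, W) + u(w(-12), -25)) = √(16 + 1) = √17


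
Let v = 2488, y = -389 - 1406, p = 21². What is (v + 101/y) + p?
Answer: 5257454/1795 ≈ 2928.9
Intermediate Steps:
p = 441
y = -1795
(v + 101/y) + p = (2488 + 101/(-1795)) + 441 = (2488 + 101*(-1/1795)) + 441 = (2488 - 101/1795) + 441 = 4465859/1795 + 441 = 5257454/1795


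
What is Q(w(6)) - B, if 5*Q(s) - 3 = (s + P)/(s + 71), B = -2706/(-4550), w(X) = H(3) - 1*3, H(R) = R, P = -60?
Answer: -26448/161525 ≈ -0.16374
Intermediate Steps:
w(X) = 0 (w(X) = 3 - 1*3 = 3 - 3 = 0)
B = 1353/2275 (B = -2706*(-1/4550) = 1353/2275 ≈ 0.59473)
Q(s) = 3/5 + (-60 + s)/(5*(71 + s)) (Q(s) = 3/5 + ((s - 60)/(s + 71))/5 = 3/5 + ((-60 + s)/(71 + s))/5 = 3/5 + (-60 + s)/(5*(71 + s)))
Q(w(6)) - B = (153 + 4*0)/(5*(71 + 0)) - 1*1353/2275 = (1/5)*(153 + 0)/71 - 1353/2275 = (1/5)*(1/71)*153 - 1353/2275 = 153/355 - 1353/2275 = -26448/161525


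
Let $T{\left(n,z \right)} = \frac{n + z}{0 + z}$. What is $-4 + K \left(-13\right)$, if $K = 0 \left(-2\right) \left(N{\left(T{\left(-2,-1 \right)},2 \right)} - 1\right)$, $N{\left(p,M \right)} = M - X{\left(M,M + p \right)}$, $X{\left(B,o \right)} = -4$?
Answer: $-4$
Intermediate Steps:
$T{\left(n,z \right)} = \frac{n + z}{z}$
$N{\left(p,M \right)} = 4 + M$ ($N{\left(p,M \right)} = M - -4 = M + 4 = 4 + M$)
$K = 0$ ($K = 0 \left(-2\right) \left(\left(4 + 2\right) - 1\right) = 0 \left(6 - 1\right) = 0 \cdot 5 = 0$)
$-4 + K \left(-13\right) = -4 + 0 \left(-13\right) = -4 + 0 = -4$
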